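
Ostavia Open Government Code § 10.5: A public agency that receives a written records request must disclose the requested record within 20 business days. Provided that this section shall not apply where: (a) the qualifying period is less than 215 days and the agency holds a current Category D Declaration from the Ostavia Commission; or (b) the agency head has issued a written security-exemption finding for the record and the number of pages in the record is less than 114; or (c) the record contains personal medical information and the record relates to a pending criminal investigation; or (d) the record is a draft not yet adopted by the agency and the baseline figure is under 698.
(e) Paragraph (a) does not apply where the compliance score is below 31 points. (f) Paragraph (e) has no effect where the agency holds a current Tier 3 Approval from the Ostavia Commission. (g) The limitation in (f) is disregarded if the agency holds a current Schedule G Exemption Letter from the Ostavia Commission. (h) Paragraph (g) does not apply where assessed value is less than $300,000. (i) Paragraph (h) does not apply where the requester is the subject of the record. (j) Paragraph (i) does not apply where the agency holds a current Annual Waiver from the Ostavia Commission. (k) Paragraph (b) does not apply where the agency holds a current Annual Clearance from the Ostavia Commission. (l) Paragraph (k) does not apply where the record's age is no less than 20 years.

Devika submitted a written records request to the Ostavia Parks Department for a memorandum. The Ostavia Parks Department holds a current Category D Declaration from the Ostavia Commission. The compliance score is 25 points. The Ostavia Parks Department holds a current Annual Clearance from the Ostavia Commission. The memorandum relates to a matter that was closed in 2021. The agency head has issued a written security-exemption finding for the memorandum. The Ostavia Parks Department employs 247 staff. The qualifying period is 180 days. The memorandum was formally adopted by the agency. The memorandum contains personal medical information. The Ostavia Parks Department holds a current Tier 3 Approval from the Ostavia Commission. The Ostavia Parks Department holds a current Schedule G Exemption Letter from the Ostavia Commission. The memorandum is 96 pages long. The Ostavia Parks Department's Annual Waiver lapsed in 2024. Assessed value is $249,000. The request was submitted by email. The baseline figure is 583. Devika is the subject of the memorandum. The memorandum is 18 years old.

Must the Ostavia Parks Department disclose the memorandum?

Yes — the Ostavia Parks Department must disclose the memorandum.

Exception (a) is satisfied on its face — the qualifying period is 180 days, less than the 215 days limit; a current Category D Declaration is held. But applying paragraphs (e)–(j): (e) operates against (a): the compliance score is 25 points, below the 31 points limit. (f) would limit (e) — a current Tier 3 Approval is held — but (g) sets (f) aside: (g) operates against (f): a current Schedule G Exemption Letter is held. (h) would limit (g) — assessed value is $249,000, less than the $300,000 limit — but (i) sets (h) aside: (i) is engaged — Devika is the subject of the memorandum. (j) is not triggered (no current Annual Waiver is held), so (i) stands. So (a) is unavailable.
Exception (b): a written security-exemption finding has been issued; the number of pages in the record is 96, less than the 114 limit — every condition holds. But applying paragraphs (k)–(l): (k) applies — a current Annual Clearance is held. (l) does not operate here (the record's age is 18 years, short of 20 years), so (k) stands. (b) is therefore removed.
Exception (c) does not apply: the memorandum relates to a closed matter.
Exception (d) does not apply: the memorandum has been formally adopted.
No exception displaces § 10.5.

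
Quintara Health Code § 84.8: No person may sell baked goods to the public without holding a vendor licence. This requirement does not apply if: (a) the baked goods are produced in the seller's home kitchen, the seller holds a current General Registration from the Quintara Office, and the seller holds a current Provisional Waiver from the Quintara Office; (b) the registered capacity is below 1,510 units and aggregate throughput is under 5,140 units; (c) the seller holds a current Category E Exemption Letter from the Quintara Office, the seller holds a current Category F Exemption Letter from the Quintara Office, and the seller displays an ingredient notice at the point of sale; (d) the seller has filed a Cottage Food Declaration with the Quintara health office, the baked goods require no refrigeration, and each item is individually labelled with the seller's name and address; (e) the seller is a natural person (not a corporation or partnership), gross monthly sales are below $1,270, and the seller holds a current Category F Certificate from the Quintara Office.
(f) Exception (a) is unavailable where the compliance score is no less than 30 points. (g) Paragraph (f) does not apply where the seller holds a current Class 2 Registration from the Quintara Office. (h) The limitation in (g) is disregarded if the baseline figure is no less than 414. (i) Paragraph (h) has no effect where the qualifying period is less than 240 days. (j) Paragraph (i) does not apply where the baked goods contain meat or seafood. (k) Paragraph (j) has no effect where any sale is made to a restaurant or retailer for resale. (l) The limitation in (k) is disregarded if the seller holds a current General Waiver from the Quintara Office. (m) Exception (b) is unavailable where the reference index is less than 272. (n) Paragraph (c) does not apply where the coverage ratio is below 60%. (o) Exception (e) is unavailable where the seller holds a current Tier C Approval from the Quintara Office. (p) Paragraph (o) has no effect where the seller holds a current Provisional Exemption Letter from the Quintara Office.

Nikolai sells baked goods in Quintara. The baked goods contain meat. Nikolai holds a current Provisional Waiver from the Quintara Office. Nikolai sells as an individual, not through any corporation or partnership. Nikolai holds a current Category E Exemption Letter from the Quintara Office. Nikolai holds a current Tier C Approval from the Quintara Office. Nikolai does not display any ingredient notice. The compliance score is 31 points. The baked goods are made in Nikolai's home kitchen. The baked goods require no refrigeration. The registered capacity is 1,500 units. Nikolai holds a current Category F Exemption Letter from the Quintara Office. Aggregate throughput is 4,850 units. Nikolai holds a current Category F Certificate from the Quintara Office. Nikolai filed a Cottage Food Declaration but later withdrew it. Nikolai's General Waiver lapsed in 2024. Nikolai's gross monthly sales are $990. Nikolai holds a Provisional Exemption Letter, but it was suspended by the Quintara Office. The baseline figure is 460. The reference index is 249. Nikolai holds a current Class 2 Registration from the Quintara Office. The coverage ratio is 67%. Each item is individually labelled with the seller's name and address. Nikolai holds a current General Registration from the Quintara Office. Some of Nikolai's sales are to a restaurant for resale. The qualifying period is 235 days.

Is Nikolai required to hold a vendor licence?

Exception (a)'s conditions are all satisfied: the baked goods are home-kitchen produced; a current General Registration is held; a current Provisional Waiver is held. Considering the limiting provisions: (f) would limit (a) — the compliance score is 31 points, meeting the 30 points threshold — but (g) sets (f) aside: (g) operates against (f): a current Class 2 Registration is held. (h) would limit (g) — the baseline figure is 460, meeting the 414 threshold — but (i) sets (h) aside: (i) operates — the qualifying period is 235 days, less than the 240 days limit. (j) applies (the baked goods contain meat), but is set aside by (k): (k) operates against (j): some sales are to a restaurant for resale. (l), which would lift (k), is not engaged — there is no General Waiver in force. So (a) applies.
Exception (b)'s conditions are all satisfied: the registered capacity is 1,500 units, below the 1,510 units limit; aggregate throughput is 4,850 units, under the 5,140 units limit. Turning to paragraph (m): (m) is engaged — the reference index is 249, less than the 272 limit. Exception (b) does not apply.
Exception (c) fails — no ingredient notice is displayed.
Exception (d) does not apply: the Cottage Food Declaration was withdrawn.
Exception (e) is satisfied on its face — the seller is a natural person; gross monthly sales are $990, below the $1,270 limit; a current Category F Certificate is held. However, paragraphs (o)–(p) must be considered: (o) operates against (e): a current Tier C Approval is held. (p) is inapplicable (there is no Provisional Exemption Letter in force), so (o) stands. Exception (e) does not apply.

No — exception (a) applies; Nikolai is not required to hold a vendor licence.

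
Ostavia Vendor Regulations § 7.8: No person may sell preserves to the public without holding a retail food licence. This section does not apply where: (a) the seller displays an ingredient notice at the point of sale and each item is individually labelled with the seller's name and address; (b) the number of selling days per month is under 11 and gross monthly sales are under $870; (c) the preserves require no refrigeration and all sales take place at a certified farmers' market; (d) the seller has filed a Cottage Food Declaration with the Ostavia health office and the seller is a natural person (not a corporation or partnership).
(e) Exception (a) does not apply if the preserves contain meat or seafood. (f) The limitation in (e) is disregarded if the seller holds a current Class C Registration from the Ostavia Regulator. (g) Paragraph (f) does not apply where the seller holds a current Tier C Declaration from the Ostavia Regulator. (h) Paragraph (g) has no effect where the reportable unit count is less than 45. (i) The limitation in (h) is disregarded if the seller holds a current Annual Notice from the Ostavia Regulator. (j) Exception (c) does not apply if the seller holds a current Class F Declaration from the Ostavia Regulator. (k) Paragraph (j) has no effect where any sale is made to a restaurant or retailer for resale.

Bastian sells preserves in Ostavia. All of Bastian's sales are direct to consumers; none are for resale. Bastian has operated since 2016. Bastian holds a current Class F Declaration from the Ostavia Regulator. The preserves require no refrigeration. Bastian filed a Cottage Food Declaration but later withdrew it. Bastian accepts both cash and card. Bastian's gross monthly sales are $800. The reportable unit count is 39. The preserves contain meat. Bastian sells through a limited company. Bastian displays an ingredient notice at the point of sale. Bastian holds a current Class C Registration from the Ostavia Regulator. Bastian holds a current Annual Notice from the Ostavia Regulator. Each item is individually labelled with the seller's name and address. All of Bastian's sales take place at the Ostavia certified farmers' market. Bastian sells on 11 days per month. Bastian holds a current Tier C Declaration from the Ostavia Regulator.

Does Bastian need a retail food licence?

Yes — Bastian must hold a retail food licence.

All of (a)'s requirements are met (an ingredient notice is displayed; items are individually labelled). But: (e) operates against (a): the preserves contain meat. (f) would limit (e) — a current Class C Registration is held — but (g) sets (f) aside: (g) operates against (f): a current Tier C Declaration is held. (h) is engaged (the reportable unit count is 39, less than the 45 limit), but is displaced by (i): (i) operates against (h): a current Annual Notice is held. (a) is therefore removed.
Exception (b) does not apply: the number of selling days per month is 11, not under 11.
Exception (c) is satisfied on its face — the preserves are shelf-stable; all sales are at a certified farmers' market. But applying paragraphs (j)–(k): (j) operates against (c): a current Class F Declaration is held. (k) is inapplicable (no sales are for resale), so (j) stands. (c) is therefore removed.
Exception (d) fails — the Cottage Food Declaration was withdrawn.
No exception applies. The general rule governs.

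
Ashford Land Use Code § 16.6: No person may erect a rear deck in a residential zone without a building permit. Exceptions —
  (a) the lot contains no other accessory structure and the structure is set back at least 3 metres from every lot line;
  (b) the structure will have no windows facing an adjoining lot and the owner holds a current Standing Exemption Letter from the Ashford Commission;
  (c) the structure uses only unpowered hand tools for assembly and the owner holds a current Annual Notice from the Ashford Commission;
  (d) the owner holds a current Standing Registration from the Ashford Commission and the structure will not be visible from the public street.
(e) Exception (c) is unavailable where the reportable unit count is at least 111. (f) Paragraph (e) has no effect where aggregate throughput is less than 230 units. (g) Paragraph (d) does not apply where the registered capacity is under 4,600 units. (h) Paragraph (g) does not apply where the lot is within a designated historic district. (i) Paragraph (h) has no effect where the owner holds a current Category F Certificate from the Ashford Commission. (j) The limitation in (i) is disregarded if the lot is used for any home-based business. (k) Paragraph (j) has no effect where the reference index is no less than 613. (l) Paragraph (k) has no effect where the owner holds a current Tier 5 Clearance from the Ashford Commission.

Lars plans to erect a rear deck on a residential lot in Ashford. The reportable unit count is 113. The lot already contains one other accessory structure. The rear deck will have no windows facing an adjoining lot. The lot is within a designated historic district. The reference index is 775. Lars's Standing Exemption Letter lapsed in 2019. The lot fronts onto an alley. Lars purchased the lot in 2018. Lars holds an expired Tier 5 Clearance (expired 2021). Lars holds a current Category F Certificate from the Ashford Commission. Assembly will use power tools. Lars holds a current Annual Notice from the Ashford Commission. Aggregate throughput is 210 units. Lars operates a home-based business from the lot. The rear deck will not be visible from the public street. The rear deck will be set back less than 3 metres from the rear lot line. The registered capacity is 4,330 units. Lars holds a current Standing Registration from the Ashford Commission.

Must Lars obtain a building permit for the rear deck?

Yes — Lars must obtain a building permit.

Exception (a) requires that the lot contains no other accessory structure; but the lot already has another accessory structure, so (a) is unavailable.
Exception (b) does not apply: no current Standing Exemption Letter is held.
Exception (c) requires that the structure uses only unpowered hand tools for assembly; but assembly uses power tools, so (c) is unavailable.
Exception (d) is satisfied on its face — a current Standing Registration is held; the structure will not be visible from the street. However, paragraphs (g)–(l) must be considered: (g) operates against (d): the registered capacity is 4,330 units, under the 4,600 units limit. (h) would limit (g) — the lot is in a historic district — but (i) sets (h) aside: (i) operates — a current Category F Certificate is held. (j) is engaged (a home-based business operates on the lot), but is displaced by (k): (k) operates against (j): the reference index is 775, meeting the 613 threshold. (l) is not triggered (the Tier 5 Clearance is not current), so (k) stands. (d) is therefore removed.
None of the exceptions is available; § 16.6 applies in full.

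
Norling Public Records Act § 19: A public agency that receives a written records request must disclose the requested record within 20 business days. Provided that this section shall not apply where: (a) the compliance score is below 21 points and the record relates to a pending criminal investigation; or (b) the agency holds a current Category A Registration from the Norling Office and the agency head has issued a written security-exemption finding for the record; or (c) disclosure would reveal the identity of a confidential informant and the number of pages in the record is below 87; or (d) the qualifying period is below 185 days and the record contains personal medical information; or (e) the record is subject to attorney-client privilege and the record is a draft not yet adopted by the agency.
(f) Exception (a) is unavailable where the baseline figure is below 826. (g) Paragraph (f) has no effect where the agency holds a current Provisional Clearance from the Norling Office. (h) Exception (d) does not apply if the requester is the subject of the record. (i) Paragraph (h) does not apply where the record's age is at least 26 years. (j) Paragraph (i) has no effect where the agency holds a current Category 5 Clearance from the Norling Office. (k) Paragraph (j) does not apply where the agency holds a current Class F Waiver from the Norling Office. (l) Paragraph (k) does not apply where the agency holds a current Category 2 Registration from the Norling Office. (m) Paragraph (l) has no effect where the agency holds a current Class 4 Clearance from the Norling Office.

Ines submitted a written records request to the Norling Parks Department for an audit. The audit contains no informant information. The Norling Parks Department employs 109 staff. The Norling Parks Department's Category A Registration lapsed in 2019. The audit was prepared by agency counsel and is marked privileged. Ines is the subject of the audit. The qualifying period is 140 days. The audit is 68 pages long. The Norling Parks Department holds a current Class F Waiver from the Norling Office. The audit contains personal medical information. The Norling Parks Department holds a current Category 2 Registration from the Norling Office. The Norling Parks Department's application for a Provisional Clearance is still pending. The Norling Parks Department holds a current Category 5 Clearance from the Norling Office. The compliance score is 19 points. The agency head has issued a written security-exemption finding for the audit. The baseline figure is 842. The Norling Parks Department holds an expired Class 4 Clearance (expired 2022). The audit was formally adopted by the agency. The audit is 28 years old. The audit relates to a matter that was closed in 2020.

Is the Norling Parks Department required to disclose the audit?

Exception (a) does not apply: the audit relates to a closed matter.
Exception (b) fails — no current Category A Registration is held.
Exception (c) requires that disclosure would reveal the identity of a confidential informant; but the audit contains no informant information, so (c) is unavailable.
Exception (d): the qualifying period is 140 days, below the 185 days limit; the audit contains personal medical information — every condition holds. However, paragraphs (h)–(m) must be considered: (h) operates — Ines is the subject of the audit. (i) applies (the record's age is 28 years, meeting the 26 years threshold), but yields to (j): (j) operates against (i): a current Category 5 Clearance is held. (k) applies (a current Class F Waiver is held), but is displaced by (l): (l) operates against (k): a current Category 2 Registration is held. (m) is inapplicable (the Class 4 Clearance is not current), so (l) stands. (d) is therefore removed.
Exception (e) requires that the record is a draft not yet adopted by the agency; but the audit has been formally adopted, so (e) is unavailable.
Every exception is unavailable, so the rule governs.

Yes — the Norling Parks Department must disclose the audit.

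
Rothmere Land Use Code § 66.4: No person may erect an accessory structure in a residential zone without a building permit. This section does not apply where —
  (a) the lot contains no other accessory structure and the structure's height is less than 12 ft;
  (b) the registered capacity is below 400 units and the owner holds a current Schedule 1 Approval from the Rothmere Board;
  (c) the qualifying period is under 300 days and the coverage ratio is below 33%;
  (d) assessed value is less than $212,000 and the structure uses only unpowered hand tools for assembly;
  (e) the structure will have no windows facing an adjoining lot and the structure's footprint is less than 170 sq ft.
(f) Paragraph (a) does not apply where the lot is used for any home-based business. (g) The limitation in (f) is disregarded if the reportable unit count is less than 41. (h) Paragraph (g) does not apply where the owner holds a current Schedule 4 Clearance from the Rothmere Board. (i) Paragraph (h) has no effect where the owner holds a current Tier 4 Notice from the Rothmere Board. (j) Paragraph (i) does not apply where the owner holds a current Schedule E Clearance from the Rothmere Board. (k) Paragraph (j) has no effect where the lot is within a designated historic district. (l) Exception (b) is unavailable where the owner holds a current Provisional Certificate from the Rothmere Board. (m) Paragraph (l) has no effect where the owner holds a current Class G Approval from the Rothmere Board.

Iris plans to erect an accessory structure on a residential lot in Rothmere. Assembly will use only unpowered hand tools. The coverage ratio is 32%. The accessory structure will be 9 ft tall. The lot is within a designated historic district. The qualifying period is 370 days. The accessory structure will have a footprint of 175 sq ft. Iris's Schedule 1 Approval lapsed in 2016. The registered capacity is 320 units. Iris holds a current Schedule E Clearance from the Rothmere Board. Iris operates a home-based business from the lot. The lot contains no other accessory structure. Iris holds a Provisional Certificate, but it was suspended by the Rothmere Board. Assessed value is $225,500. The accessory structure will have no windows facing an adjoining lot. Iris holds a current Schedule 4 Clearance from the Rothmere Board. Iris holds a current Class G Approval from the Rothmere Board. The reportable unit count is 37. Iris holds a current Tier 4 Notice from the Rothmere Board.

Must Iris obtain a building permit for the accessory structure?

No — exception (a) applies; Iris does not need a building permit.

Exception (a) is satisfied on its face — the lot has no other accessory structure; the structure's height is 9 ft, less than the 12 ft limit. Applying paragraphs (f)–(k): (f) operates (a home-based business operates on the lot), but yields to (g): (g) operates against (f): the reportable unit count is 37, less than the 41 limit. (h) applies (a current Schedule 4 Clearance is held), but yields to (i): (i) operates — a current Tier 4 Notice is held. (j) applies (a current Schedule E Clearance is held), but yields to (k): (k) operates against (j): the lot is in a historic district. Exception (a) stands.
Exception (b) requires that the owner holds a current Schedule 1 Approval from the Rothmere Board; but the Schedule 1 Approval is not current, so (b) is unavailable.
Exception (c) does not apply: the qualifying period is 370 days, not under 300 days.
Exception (d) fails — assessed value is $225,500, not less than $212,000.
Exception (e) does not apply: the structure's footprint is 175 sq ft, not less than 170 sq ft.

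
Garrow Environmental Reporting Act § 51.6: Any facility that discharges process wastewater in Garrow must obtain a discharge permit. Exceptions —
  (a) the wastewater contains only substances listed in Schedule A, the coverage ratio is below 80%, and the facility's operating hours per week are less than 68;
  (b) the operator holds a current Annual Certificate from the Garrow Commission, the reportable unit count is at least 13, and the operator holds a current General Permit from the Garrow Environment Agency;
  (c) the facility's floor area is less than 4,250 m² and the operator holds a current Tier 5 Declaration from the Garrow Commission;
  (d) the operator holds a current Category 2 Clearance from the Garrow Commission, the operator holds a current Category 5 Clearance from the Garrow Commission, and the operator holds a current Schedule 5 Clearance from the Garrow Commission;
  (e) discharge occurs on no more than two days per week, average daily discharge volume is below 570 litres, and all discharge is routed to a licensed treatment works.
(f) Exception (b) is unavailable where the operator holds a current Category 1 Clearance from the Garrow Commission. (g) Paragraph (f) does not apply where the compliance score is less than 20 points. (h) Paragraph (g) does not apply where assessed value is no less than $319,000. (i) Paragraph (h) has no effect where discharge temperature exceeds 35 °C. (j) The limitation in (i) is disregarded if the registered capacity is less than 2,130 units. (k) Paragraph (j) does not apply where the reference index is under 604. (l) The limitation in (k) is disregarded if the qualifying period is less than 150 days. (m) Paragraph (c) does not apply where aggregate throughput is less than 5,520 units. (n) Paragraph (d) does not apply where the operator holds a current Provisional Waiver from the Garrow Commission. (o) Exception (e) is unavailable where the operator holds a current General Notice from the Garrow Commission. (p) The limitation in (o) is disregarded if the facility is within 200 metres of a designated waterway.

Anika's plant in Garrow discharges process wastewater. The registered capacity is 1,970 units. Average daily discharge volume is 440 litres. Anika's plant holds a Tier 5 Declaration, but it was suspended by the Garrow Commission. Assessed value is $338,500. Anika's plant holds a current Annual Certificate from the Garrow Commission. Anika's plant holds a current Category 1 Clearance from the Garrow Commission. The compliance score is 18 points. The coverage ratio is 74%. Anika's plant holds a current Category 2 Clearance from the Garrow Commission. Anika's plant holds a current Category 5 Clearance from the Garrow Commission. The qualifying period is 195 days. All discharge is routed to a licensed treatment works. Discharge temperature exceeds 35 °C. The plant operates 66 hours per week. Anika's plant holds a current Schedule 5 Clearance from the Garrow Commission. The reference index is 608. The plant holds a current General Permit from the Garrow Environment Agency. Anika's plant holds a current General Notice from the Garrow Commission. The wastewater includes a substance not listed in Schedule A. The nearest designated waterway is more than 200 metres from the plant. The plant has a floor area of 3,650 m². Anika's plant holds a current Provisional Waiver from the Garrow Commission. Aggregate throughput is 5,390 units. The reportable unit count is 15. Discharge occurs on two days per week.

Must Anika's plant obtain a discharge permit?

Yes — Anika's plant must obtain a discharge permit.

Exception (a) requires that the wastewater contains only substances listed in Schedule A; but the wastewater includes a non-Schedule-A substance, so (a) is unavailable.
Exception (b)'s conditions are all satisfied: a current Annual Certificate is held; the reportable unit count is 15, meeting the 13 threshold; a current General Permit is held. Turning to paragraphs (f)–(l): (f) operates against (b): a current Category 1 Clearance is held. (g) would limit (f) — the compliance score is 18 points, less than the 20 points limit — but (h) sets (g) aside: (h) operates against (g): assessed value is $338,500, meeting the $319,000 threshold. (i) would limit (h) — discharge temperature exceeds 35 °C — but (j) sets (i) aside: (j) operates against (i): the registered capacity is 1,970 units, less than the 2,130 units limit. (k), which would lift (j), is not engaged — the reference index is 608, not under 604. So (b) is unavailable.
Exception (c) does not apply: there is no Tier 5 Declaration in force.
All of (d)'s requirements are met (a current Category 2 Clearance is held; a current Category 5 Clearance is held; a current Schedule 5 Clearance is held). However, paragraph (n) must be considered: (n) operates against (d): a current Provisional Waiver is held. (d) is therefore removed.
Exception (e)'s conditions are all satisfied: discharge occurs on no more than two days per week; average daily discharge volume is 440 litres, below the 570 litres limit; discharge is routed to a licensed treatment works. However, paragraphs (o)–(p) must be considered: (o) operates against (e): a current General Notice is held. (p), which would lift (o), is inapplicable — the plant is more than 200 m from any designated waterway. (e) is therefore removed.
None of the exceptions is available; § 51.6 applies in full.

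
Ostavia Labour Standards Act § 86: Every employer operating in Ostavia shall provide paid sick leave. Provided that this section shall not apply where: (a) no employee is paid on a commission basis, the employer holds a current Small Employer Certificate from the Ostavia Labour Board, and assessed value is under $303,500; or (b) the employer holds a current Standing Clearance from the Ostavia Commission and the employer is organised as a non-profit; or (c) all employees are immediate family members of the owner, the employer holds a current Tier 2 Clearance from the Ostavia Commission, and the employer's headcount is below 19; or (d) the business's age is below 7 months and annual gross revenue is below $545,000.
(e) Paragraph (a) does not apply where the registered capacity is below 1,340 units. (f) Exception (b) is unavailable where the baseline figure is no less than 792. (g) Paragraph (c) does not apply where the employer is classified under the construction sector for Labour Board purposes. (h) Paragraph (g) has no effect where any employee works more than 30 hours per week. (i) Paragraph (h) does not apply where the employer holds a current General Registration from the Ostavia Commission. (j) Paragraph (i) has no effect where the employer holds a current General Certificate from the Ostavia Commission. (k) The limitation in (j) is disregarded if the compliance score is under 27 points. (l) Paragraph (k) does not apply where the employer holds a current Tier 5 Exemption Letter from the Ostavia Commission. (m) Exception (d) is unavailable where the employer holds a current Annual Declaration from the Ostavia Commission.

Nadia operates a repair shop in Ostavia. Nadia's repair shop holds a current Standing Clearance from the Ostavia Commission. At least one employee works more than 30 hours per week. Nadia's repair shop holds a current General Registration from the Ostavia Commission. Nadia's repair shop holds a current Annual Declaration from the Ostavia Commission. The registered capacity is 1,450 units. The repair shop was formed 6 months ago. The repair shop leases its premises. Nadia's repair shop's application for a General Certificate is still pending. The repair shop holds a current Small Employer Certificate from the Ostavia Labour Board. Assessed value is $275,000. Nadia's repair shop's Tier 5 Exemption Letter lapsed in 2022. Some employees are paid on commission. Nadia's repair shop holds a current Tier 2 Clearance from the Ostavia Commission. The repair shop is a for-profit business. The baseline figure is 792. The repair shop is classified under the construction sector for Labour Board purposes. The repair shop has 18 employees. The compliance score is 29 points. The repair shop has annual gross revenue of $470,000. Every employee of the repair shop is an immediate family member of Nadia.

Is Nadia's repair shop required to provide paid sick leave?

Exception (a) does not apply: some employees are paid on commission.
Exception (b) does not apply: the employer is for-profit.
Exception (c)'s conditions are all satisfied: every employee is an immediate family member; a current Tier 2 Clearance is held; the employer's headcount is 18, below the 19 limit. But: (g) applies — the repair shop is classified under the construction sector. (h) is engaged (at least one employee exceeds 30 hours/week), but is overridden by (i): (i) operates against (h): a current General Registration is held. (j), which would lift (i), is not triggered — there is no General Certificate in force. So (c) is unavailable.
Exception (d) is satisfied on its face — the business's age is 6 months, below the 7 months limit; annual gross revenue is $470,000, below the $545,000 limit. Turning to paragraph (m): (m) operates against (d): a current Annual Declaration is held. Exception (d) does not apply.
No exception displaces § 86.

Yes — Nadia's repair shop must provide paid sick leave.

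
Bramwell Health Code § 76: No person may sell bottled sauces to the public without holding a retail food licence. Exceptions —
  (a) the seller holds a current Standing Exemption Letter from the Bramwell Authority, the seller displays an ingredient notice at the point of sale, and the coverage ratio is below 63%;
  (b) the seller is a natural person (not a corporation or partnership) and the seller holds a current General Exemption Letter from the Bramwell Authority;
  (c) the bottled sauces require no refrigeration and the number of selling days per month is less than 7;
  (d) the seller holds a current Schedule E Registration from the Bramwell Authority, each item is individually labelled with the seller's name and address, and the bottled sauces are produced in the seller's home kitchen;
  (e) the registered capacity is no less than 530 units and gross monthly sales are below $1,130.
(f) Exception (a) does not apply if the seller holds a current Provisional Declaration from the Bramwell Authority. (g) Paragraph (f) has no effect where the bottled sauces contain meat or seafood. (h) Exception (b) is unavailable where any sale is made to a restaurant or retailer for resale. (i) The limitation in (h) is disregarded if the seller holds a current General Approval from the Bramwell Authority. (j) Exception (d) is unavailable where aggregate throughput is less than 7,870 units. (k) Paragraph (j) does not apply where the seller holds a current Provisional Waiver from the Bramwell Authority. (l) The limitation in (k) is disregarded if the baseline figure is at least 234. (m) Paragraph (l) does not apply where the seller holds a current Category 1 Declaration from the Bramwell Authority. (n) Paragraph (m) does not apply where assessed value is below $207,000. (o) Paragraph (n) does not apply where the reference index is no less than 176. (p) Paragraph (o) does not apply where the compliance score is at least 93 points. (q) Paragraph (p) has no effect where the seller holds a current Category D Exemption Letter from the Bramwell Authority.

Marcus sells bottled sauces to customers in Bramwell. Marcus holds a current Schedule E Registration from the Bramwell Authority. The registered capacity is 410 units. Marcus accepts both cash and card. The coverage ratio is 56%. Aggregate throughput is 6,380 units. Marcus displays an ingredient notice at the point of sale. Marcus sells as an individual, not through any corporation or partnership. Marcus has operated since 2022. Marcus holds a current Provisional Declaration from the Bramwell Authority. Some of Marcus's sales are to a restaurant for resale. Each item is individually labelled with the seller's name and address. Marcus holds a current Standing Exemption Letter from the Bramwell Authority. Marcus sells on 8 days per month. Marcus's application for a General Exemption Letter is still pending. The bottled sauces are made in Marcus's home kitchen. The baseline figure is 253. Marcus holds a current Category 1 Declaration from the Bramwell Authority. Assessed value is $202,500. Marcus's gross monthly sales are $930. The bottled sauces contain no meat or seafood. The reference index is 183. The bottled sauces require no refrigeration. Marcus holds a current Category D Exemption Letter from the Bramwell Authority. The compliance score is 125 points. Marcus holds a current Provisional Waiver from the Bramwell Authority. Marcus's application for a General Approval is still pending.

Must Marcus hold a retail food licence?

Exception (a): a current Standing Exemption Letter is held; an ingredient notice is displayed; the coverage ratio is 56%, below the 63% limit — every condition holds. However, paragraphs (f)–(g) must be considered: (f) operates against (a): a current Provisional Declaration is held. (g) does not operate here (the bottled sauces contain no meat or seafood), so (f) stands. (a) is therefore removed.
Exception (b) requires that the seller holds a current General Exemption Letter from the Bramwell Authority; but the General Exemption Letter is not current, so (b) is unavailable.
Exception (c) does not apply: the number of selling days per month is 8, not less than 7.
Exception (d)'s conditions are all satisfied: a current Schedule E Registration is held; items are individually labelled; the bottled sauces are home-kitchen produced. Considering the limiting provisions: (j) is triggered (aggregate throughput is 6,380 units, less than the 7,870 units limit), but yields to (k): (k) is engaged — a current Provisional Waiver is held. (l) would limit (k) — the baseline figure is 253, meeting the 234 threshold — but (m) sets (l) aside: (m) operates against (l): a current Category 1 Declaration is held. (n) operates (assessed value is $202,500, below the $207,000 limit), but is displaced by (o): (o) operates against (n): the reference index is 183, meeting the 176 threshold. (p) is engaged (the compliance score is 125 points, meeting the 93 points threshold), but is itself disapplied by (q): (q) operates against (p): a current Category D Exemption Letter is held. (d) remains available.
Exception (e) requires that the registered capacity is no less than 530 units; but the registered capacity is 410 units, short of 530 units, so (e) is unavailable.

No — exception (d) applies; Marcus is not required to hold a retail food licence.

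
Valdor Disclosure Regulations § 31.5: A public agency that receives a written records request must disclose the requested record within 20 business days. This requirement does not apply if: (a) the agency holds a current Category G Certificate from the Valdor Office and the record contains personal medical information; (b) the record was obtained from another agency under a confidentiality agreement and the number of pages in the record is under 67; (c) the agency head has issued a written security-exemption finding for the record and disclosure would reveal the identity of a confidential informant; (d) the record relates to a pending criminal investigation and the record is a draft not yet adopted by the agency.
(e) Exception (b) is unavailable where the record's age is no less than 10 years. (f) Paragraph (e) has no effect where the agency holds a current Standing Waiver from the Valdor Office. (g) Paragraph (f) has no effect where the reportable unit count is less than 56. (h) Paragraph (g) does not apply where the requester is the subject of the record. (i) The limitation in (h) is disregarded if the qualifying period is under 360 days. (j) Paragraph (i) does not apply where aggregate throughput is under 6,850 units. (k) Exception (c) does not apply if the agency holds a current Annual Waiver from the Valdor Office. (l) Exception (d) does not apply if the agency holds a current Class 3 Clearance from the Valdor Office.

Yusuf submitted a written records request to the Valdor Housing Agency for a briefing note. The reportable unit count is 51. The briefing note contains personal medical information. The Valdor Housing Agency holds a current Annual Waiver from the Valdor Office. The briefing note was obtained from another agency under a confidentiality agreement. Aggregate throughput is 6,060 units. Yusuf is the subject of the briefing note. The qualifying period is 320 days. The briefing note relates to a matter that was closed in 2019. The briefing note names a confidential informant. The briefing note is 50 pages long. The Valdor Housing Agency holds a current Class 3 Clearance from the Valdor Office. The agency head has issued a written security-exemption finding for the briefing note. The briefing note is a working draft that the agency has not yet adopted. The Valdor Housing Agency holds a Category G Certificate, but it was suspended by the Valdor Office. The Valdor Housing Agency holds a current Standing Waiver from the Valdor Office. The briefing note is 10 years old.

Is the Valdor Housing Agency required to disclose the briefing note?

No — exception (b) applies; the Valdor Housing Agency is not required to disclose the briefing note.

Exception (a) requires that the agency holds a current Category G Certificate from the Valdor Office; but the Category G Certificate is not current, so (a) is unavailable.
All of (b)'s requirements are met (the briefing note was obtained under a confidentiality agreement; the number of pages in the record is 50, under the 67 limit). Considering the limiting provisions: (e) would limit (b) — the record's age is 10 years, meeting the 10 years threshold — but (f) sets (e) aside: (f) is engaged — a current Standing Waiver is held. (g) is engaged (the reportable unit count is 51, less than the 56 limit), but is displaced by (h): (h) is triggered — Yusuf is the subject of the briefing note. (i) is triggered (the qualifying period is 320 days, under the 360 days limit), but is itself disapplied by (j): (j) operates against (i): aggregate throughput is 6,060 units, under the 6,850 units limit. Exception (b) stands.
Exception (c) is satisfied on its face — a written security-exemption finding has been issued; the briefing note names a confidential informant. But applying paragraph (k): (k) operates against (c): a current Annual Waiver is held. So (c) is unavailable.
Exception (d) does not apply: the briefing note relates to a closed matter.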